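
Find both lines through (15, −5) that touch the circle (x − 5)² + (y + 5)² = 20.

A line y − (−5) = m(x − (15)) is tangent when its distance from (5, −5) is 2√5:
[m·(−10) − (0)]² = 20(m² + 1)
4m² − 1 = 0, so m = −1/2 or m = 1/2.
Through (15, −5) these give x + 2y = 5 and x − 2y = 25.

x + 2y = 5 and x − 2y = 25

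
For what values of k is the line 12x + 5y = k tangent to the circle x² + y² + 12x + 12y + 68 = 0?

k = −128 or k = −76

For a tangent, require d(centre, line) = r = 2.
|12·(−6) + 5·(−6) − k| / √169 = 2
|k − (−102)| = 2·13, so k = −76 or k = −128.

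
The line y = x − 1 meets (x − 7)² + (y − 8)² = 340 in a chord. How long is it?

Centre (7, 8), r² = 340. Perpendicular distance d from centre to line = |−2| / √2 = 2/√2.
Chord = 2√(r² − d²) = 2·√(338) = 26√2.

26√2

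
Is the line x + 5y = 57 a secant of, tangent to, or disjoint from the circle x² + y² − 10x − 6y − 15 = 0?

Substituting the line into the circle gives 26x² − 334x + 1164 = 0.
Δ = 111556 − 121056 = −9500.
No real roots: the line does not meet the circle.

disjoint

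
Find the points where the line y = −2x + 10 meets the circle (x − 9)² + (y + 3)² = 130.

Substitute y = −2x + 10:
5x² − 70x + 120 = 0  ⟹  x² − 14x + 24 = 0
x = 12 or x = 2, giving (12, −14) and (2, 6).

(2, 6) and (12, −14)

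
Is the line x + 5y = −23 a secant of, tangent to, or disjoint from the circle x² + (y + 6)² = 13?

secant

Centre (0, −6), r² = 13. Distance² from centre to line = (−7)²/26 = 49/26.
Since d² < r², the line cuts the circle twice.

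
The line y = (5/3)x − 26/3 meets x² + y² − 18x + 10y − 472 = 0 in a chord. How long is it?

8√34

The distance from (9, −5) to the line is 34/√34, and r² = 578.
Half the chord is √(r² − d²) = √(544), so the full chord is 8√34.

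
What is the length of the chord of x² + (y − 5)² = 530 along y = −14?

From the line, y = −14. Substituting:
x² − 169 = 0
x = 13 or x = −13, giving (13, −14) and (−13, −14).
Chord length = distance between (13, −14) and (−13, −14) = √676 = 26.

26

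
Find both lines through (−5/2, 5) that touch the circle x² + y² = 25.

Write the tangent as mx − y + (5 − m·(−5/2)) = 0 and set its distance from the centre to 5:
[m·(5/2) − (−5)]² = 25(m² + 1)
3m² − 4m = 0, so m = 0 or m = 4/3.
Through (−5/2, 5) these give y = 5 and 4x − 3y = −25.

y = 5 and 4x − 3y = −25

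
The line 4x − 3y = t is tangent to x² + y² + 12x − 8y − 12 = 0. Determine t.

For a tangent, require d(centre, line) = r = 8.
|4·(−6) − 3·4 − t| / √25 = 8
|t − (−36)| = 8·5, so t = 4 or t = −76.

t = −76 or t = 4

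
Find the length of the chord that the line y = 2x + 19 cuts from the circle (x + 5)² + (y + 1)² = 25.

From the line, y = 2x + 19. Substituting:
5x² + 90x + 400 = 0  ⟹  x² + 18x + 80 = 0
x = −8 or x = −10, giving (−8, 3) and (−10, −1).
Chord length = distance between (−8, 3) and (−10, −1) = √20 = 2√5.

2√5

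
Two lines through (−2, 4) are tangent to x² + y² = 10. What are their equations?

Let a tangent through (−2, 4) have slope m. Its distance from (0, 0) must equal √10:
[m·(2) − (−4)]² = 10(m² + 1)
3m² − 8m − 3 = 0, so m = 3 or m = −1/3.
With m = 3: 3x − y = −10. With m = −1/3: x + 3y = 10.

3x − y = −10 and x + 3y = 10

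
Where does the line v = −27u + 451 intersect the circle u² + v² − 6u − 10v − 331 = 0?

(16, 19) and (17, −8)

Substitute v = −27u + 451:
730u² − 24090u + 198560 = 0  ⟹  u² − 33u + 272 = 0
u = 17 or u = 16, giving (17, −8) and (16, 19).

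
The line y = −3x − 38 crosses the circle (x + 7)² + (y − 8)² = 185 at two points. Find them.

(−18, 16) and (−11, −5)

From the line, y = −3x − 38. Substituting:
10x² + 290x + 1980 = 0  ⟹  x² + 29x + 198 = 0
x = −11 or x = −18, giving (−11, −5) and (−18, 16).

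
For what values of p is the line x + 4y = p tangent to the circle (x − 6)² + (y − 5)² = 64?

The line touches the circle iff its distance from (6, 5) is 8:
|1·6 + 4·5 − p| / √17 = 8
|p − (26)| = 8√17.

p = 26 ± 8√17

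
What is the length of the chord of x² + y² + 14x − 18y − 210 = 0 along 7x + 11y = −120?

2√170

Express y = (−120 − 7x)/11 and substitute into the circle:
170x² + 4760x + 12750 = 0  ⟹  x² + 28x + 75 = 0
x = −3 or x = −25, giving (−3, −9) and (−25, 5).
|(−3, −9) − (−25, 5)| = √((22)² + (−14)²) = 2√170.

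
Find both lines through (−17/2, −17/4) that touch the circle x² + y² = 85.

Write the tangent as mx − y + (−17/4 − m·(−17/2)) = 0 and set its distance from the centre to √85:
(17/2m − (17/4))² = 85(m² + 1)
12m² + 68m + 63 = 0, so m = −7/6 or m = −9/2.
With m = −7/6: 7x + 6y = −85. With m = −9/2: 9x + 2y = −85.

7x + 6y = −85 and 9x + 2y = −85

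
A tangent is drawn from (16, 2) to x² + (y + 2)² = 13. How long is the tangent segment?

√259

The centre is (0, −2) and r = √13. The square of the distance from P to the centre is 256 + 16 = 272.
Power of the point: PT² = |PO|² − r² = 259, so PT = √259.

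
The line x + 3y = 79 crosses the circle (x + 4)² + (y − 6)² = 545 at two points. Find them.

(−8, 29) and (13, 22)

Substitute y = (79 − x)/3:
10x² − 50x − 1040 = 0  ⟹  x² − 5x − 104 = 0
x = 13 or x = −8, giving (13, 22) and (−8, 29).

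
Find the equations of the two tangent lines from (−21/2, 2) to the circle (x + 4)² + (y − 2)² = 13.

Let a tangent through (−21/2, 2) have slope m. Its distance from (−4, 2) must equal √13:
(13/2m − (0))² = 13(m² + 1)
9m² − 4 = 0, so m = −2/3 or m = 2/3.
With m = −2/3: 2x + 3y = −15. With m = 2/3: 2x − 3y = −27.

2x + 3y = −15 and 2x − 3y = −27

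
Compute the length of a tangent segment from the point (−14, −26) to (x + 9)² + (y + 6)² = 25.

Centre (−9, −6), r² = 25. |PO|² = (−5)² + (−20)² = 425.
By the tangent–radius right angle, tangent length = √(|PO|² − r²) = √400 = 20.

20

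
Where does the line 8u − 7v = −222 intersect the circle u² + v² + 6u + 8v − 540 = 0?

(−26, 2) and (−12, 18)

Substitute v = (222 + 8u)/7:
113u² + 4294u + 35256 = 0  ⟹  u² + 38u + 312 = 0
u = −12 or u = −26, giving (−12, 18) and (−26, 2).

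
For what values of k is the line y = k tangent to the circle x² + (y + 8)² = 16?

k = −12 or k = −4

For a tangent, require d(centre, line) = r = 4.
|0·0 + 1·(−8) − k| / √1 = 4
|k − (−8)| = 4, so k = −4 or k = −12.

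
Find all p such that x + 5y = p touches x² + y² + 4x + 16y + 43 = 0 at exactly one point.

p = −42 ± 5√26

For a tangent, require d(centre, line) = r = 5.
|1·(−2) + 5·(−8) − p| / √26 = 5
|p − (−42)| = 5√26.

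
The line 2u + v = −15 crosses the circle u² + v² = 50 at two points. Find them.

(−7, −1) and (−5, −5)

Substitute v = −2u − 15:
5u² + 60u + 175 = 0  ⟹  u² + 12u + 35 = 0
u = −5 or u = −7, giving (−5, −5) and (−7, −1).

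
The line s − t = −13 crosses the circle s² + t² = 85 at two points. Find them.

(−7, 6) and (−6, 7)

Substitute t = s + 13:
2s² + 26s + 84 = 0  ⟹  s² + 13s + 42 = 0
s = −6 or s = −7, giving (−6, 7) and (−7, 6).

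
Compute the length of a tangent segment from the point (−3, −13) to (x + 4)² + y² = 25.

√145

The centre is (−4, 0) and r = 5. The square of the distance from P to the centre is 1 + 169 = 170.
Power of the point: PT² = |PO|² − r² = 145, so PT = √145.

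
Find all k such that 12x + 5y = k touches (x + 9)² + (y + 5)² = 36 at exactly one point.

Tangency holds when the distance from the centre (−9, −5) to the line equals the radius 6:
|12·(−9) + 5·(−5) − k| / √169 = 6
|k − (−133)| = 6·13, so k = −55 or k = −211.

k = −211 or k = −55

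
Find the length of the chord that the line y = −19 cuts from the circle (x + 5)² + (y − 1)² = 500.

Centre (−5, 1), r² = 500. Perpendicular distance d from centre to line = |20| / √1 = 20.
Chord = 2√(r² − d²) = 2·√(100) = 20.

20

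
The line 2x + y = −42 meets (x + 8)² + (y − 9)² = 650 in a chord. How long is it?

Substitute y = −2x − 42:
5x² + 220x + 2015 = 0  ⟹  x² + 44x + 403 = 0
x = −13 or x = −31, giving (−13, −16) and (−31, 20).
|(−13, −16) − (−31, 20)| = √((18)² + (−36)²) = 18√5.

18√5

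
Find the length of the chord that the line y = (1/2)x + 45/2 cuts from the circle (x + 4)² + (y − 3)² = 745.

Express y = (45 + x)/2 and substitute into the circle:
5x² + 110x − 1395 = 0  ⟹  x² + 22x − 279 = 0
x = 9 or x = −31, giving (9, 27) and (−31, 7).
Chord length = distance between (9, 27) and (−31, 7) = √2000 = 20√5.

20√5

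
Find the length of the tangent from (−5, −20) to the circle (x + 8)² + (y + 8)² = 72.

9

Centre (−8, −8), r² = 72. |PO|² = (3)² + (−12)² = 153.
The tangent meets the radius at right angles, so tangent² = |PO|² − r² = 153 − 72 = 81.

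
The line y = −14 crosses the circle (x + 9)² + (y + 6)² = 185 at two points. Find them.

From the line, y = −14. Substituting:
x² + 18x − 40 = 0
x = 2 or x = −20, giving (2, −14) and (−20, −14).

(−20, −14) and (2, −14)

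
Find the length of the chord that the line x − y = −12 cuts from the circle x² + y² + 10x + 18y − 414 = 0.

From the line, y = x + 12. Substituting:
2x² + 52x − 54 = 0  ⟹  x² + 26x − 27 = 0
x = 1 or x = −27, giving (1, 13) and (−27, −15).
|(1, 13) − (−27, −15)| = √((28)² + (28)²) = 28√2.

28√2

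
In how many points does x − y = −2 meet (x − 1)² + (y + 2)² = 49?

d² = (1·1 − 1·(−2) − (−2))²/2 = 25/2; r² = 49.
Since d² < r², the line cuts the circle twice.

2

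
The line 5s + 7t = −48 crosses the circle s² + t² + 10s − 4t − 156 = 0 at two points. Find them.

From the line, t = (−48 − 5s)/7. Substituting:
74s² + 1110s − 3996 = 0  ⟹  s² + 15s − 54 = 0
s = 3 or s = −18, giving (3, −9) and (−18, 6).

(−18, 6) and (3, −9)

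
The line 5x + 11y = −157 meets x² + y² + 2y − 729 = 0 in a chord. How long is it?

4√146

The distance from (0, −1) to the line is 146/√146, and r² = 730.
Half the chord is √(r² − d²) = √(584), so the full chord is 4√146.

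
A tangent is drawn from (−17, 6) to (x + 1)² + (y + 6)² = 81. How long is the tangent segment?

√319

The centre is (−1, −6) and r = 9. The square of the distance from P to the centre is 256 + 144 = 400.
Power of the point: PT² = |PO|² − r² = 319, so PT = √319.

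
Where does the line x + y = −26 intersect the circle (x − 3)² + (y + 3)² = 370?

(−14, −12) and (−6, −20)

Express y = −x − 26 and substitute into the circle:
2x² + 40x + 168 = 0  ⟹  x² + 20x + 84 = 0
x = −6 or x = −14, giving (−6, −20) and (−14, −12).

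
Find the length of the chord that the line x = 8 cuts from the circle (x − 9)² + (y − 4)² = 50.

14

The line gives x = 8. Substituting into the circle:
y² − 8y − 33 = 0
y = 11 or y = −3, giving (8, 11) and (8, −3).
|(8, 11) − (8, −3)| = √((0)² + (14)²) = 14.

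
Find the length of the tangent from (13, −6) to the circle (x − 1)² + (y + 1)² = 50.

√119

The centre is (1, −1) and r = 5√2. The square of the distance from P to the centre is 144 + 25 = 169.
By the tangent–radius right angle, tangent length = √(|PO|² − r²) = √119.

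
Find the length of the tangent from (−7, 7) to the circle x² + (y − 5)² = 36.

√17

Centre (0, 5), r² = 36. |PO|² = (−7)² + (2)² = 53.
Power of the point: PT² = |PO|² − r² = 17, so PT = √17.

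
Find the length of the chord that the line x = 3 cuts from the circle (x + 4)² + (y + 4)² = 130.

18

The distance from (−4, −4) to the line is 7, and r² = 130.
Chord = 2√(r² − d²) = 2·√(81) = 18.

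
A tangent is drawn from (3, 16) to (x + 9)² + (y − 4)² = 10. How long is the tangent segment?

With centre O = (−9, 4), |OP|² = 288 and r² = 10.
The tangent meets the radius at right angles, so tangent² = |PO|² − r² = 288 − 10 = 278.

√278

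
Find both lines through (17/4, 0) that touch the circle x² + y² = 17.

Let a tangent through (17/4, 0) have slope m. Its distance from (0, 0) must equal √17:
(−17/4m − (0))² = 17(m² + 1)
m² − 16 = 0, so m = 4 or m = −4.
With m = 4: 4x − y = 17. With m = −4: 4x + y = 17.

4x − y = 17 and 4x + y = 17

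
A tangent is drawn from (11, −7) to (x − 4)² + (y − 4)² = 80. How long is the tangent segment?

Centre (4, 4), r² = 80. |PO|² = (7)² + (−11)² = 170.
The tangent meets the radius at right angles, so tangent² = |PO|² − r² = 170 − 80 = 90.

3√10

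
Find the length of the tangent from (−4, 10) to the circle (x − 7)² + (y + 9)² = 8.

√474

The centre is (7, −9) and r = 2√2. The square of the distance from P to the centre is 121 + 361 = 482.
Power of the point: PT² = |PO|² − r² = 474, so PT = √474.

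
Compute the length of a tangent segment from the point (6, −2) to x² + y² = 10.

√30

With centre O = (0, 0), |OP|² = 40 and r² = 10.
By the tangent–radius right angle, tangent length = √(|PO|² − r²) = √30.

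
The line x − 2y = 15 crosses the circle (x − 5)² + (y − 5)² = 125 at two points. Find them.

Express y = (−15 + x)/2 and substitute into the circle:
5x² − 90x + 225 = 0  ⟹  x² − 18x + 45 = 0
x = 15 or x = 3, giving (15, 0) and (3, −6).

(3, −6) and (15, 0)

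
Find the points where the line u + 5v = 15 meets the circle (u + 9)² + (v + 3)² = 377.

Substitute v = (15 − u)/5:
26u² + 390u − 6500 = 0  ⟹  u² + 15u − 250 = 0
u = 10 or u = −25, giving (10, 1) and (−25, 8).

(−25, 8) and (10, 1)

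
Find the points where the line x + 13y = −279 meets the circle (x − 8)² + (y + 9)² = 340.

Substitute y = (−279 − x)/13:
170x² − 2380x − 20400 = 0  ⟹  x² − 14x − 120 = 0
x = 20 or x = −6, giving (20, −23) and (−6, −21).

(−6, −21) and (20, −23)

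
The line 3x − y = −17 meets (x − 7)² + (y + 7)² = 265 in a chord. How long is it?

The distance from (7, −7) to the line is 45/√10, and r² = 265.
Half the chord is √(r² − d²) = √(125/2), so the full chord is 5√10.

5√10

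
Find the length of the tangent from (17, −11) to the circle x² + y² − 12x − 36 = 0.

With centre O = (6, 0), |OP|² = 242 and r² = 72.
The tangent meets the radius at right angles, so tangent² = |PO|² − r² = 242 − 72 = 170.

√170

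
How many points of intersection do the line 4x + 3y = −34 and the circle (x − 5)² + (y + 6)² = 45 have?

Substituting the line into the circle gives 25x² + 38x + 76 = 0.
Δ = 1444 − 7600 = −6156.
No real roots: the line does not meet the circle.

0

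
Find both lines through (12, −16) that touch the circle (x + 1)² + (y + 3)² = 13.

Write the tangent as mx − y + (−16 − m·(12)) = 0 and set its distance from the centre to √13:
(−13m − (13))² = 13(m² + 1)
6m² + 13m + 6 = 0, so m = −2/3 or m = −3/2.
With m = −2/3: 2x + 3y = −24. With m = −3/2: 3x + 2y = 4.

2x + 3y = −24 and 3x + 2y = 4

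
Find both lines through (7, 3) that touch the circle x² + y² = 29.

5x − 2y = 29 and 2x + 5y = 29

Write the tangent as mx − y + (3 − m·(7)) = 0 and set its distance from the centre to √29:
[m·(−7) − (−3)]² = 29(m² + 1)
10m² − 21m − 10 = 0, so m = 5/2 or m = −2/5.
Through (7, 3) these give 5x − 2y = 29 and 2x + 5y = 29.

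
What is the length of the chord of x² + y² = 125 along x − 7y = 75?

The distance from (0, 0) to the line is 75/√50, and r² = 125.
Chord = 2√(r² − d²) = 2·√(25/2) = 5√2.

5√2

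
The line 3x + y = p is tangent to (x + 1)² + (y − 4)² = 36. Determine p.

For a tangent, require d(centre, line) = r = 6.
|3·(−1) + 1·4 − p| / √10 = 6
|p − (1)| = 6√10.

p = 1 ± 6√10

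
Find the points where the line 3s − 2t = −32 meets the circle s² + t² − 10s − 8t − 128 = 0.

Express t = (32 + 3s)/2 and substitute into the circle:
13s² + 104s = 0  ⟹  s² + 8s = 0
s = 0 or s = −8, giving (0, 16) and (−8, 4).

(−8, 4) and (0, 16)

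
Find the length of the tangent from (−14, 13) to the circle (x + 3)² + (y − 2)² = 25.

√217

The centre is (−3, 2) and r = 5. The square of the distance from P to the centre is 121 + 121 = 242.
By the tangent–radius right angle, tangent length = √(|PO|² − r²) = √217.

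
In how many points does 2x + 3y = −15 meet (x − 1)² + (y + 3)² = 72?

2

d² = (2·1 + 3·(−3) − (−15))²/13 = 64/13; r² = 72.
Since d² < r², the line cuts the circle twice.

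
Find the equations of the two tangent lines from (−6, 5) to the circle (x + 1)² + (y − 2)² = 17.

4x + y = −19 and x − 4y = −26

Let a tangent through (−6, 5) have slope m. Its distance from (−1, 2) must equal √17:
(5m − (−3))² = 17(m² + 1)
4m² + 15m − 4 = 0, so m = −4 or m = 1/4.
Through (−6, 5) these give 4x + y = −19 and x − 4y = −26.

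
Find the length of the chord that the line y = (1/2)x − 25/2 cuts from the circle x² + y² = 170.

The distance from (0, 0) to the line is 25/√5, and r² = 170.
Chord = 2√(r² − d²) = 2·√(45) = 6√5.

6√5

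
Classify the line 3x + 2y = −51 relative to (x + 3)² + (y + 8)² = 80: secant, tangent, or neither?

Centre (−3, −8), r² = 80. Distance² from centre to line = (26)²/13 = 52.
Since d² < r², the line cuts the circle twice.

secant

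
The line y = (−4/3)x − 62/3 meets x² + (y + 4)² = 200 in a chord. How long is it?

The distance from (0, −4) to the line is 50/√25, and r² = 200.
Chord = 2√(r² − d²) = 2·√(100) = 20.

20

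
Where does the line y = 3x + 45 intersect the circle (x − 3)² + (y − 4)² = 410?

Express y = 3x + 45 and substitute into the circle:
10x² + 240x + 1280 = 0  ⟹  x² + 24x + 128 = 0
x = −8 or x = −16, giving (−8, 21) and (−16, −3).

(−16, −3) and (−8, 21)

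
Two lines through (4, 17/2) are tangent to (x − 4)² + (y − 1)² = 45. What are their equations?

x − 2y = −13 and x + 2y = 21

A line y − (17/2) = m(x − (4)) is tangent when its distance from (4, 1) is 3√5:
(0m − (−15/2))² = 45(m² + 1)
4m² − 1 = 0, so m = 1/2 or m = −1/2.
Through (4, 17/2) these give x − 2y = −13 and x + 2y = 21.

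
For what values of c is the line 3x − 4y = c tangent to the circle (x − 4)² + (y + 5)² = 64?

c = −8 or c = 72

Tangency holds when the distance from the centre (4, −5) to the line equals the radius 8:
|3·4 − 4·(−5) − c| / √25 = 8
|c − (32)| = 8·5, so c = 72 or c = −8.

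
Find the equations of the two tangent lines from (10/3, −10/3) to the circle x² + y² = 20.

Write the tangent as mx − y + (−10/3 − m·(10/3)) = 0 and set its distance from the centre to 2√5:
(−10/3m − (10/3))² = 20(m² + 1)
2m² − 5m + 2 = 0, so m = 1/2 or m = 2.
Through (10/3, −10/3) these give x − 2y = 10 and 2x − y = 10.

x − 2y = 10 and 2x − y = 10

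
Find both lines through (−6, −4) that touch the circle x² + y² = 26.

Write the tangent as mx − y + (−4 − m·(−6)) = 0 and set its distance from the centre to √26:
[m·(6) − (4)]² = 26(m² + 1)
5m² − 24m − 5 = 0, so m = 5 or m = −1/5.
With m = 5: 5x − y = −26. With m = −1/5: x + 5y = −26.

5x − y = −26 and x + 5y = −26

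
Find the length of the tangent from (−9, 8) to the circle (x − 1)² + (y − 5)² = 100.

3

Centre (1, 5), r² = 100. |PO|² = (−10)² + (3)² = 109.
By the tangent–radius right angle, tangent length = √(|PO|² − r²) = √9 = 3.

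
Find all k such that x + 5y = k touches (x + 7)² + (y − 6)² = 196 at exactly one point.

k = 23 ± 14√26

For a tangent, require d(centre, line) = r = 14.
|1·(−7) + 5·6 − k| / √26 = 14
|k − (23)| = 14√26.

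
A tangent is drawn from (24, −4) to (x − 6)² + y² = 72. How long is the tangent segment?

2√67

With centre O = (6, 0), |OP|² = 340 and r² = 72.
The tangent meets the radius at right angles, so tangent² = |PO|² − r² = 340 − 72 = 268.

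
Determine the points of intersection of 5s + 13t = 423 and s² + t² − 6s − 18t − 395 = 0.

(4, 31) and (17, 26)

Express t = (423 − 5s)/13 and substitute into the circle:
194s² − 4074s + 13192 = 0  ⟹  s² − 21s + 68 = 0
s = 17 or s = 4, giving (17, 26) and (4, 31).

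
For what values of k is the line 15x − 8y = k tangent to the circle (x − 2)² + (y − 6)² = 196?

For a tangent, require d(centre, line) = r = 14.
|15·2 − 8·6 − k| / √289 = 14
|k − (−18)| = 14·17, so k = 220 or k = −256.

k = −256 or k = 220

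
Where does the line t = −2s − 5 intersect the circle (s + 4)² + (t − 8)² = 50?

(−9, 13) and (−3, 1)

From the line, t = −2s − 5. Substituting:
5s² + 60s + 135 = 0  ⟹  s² + 12s + 27 = 0
s = −3 or s = −9, giving (−3, 1) and (−9, 13).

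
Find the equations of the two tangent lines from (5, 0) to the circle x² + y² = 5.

A line y − (0) = m(x − (5)) is tangent when its distance from (0, 0) is √5:
[m·(−5) − (0)]² = 5(m² + 1)
4m² − 1 = 0, so m = 1/2 or m = −1/2.
Through (5, 0) these give x − 2y = 5 and x + 2y = 5.

x − 2y = 5 and x + 2y = 5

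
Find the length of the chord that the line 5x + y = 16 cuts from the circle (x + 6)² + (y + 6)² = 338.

Substitute y = −5x + 16:
26x² − 208x + 182 = 0  ⟹  x² − 8x + 7 = 0
x = 7 or x = 1, giving (7, −19) and (1, 11).
|(7, −19) − (1, 11)| = √((6)² + (−30)²) = 6√26.

6√26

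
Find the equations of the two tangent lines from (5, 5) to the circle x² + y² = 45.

2x + y = 15 and x + 2y = 15

Write the tangent as mx − y + (5 − m·(5)) = 0 and set its distance from the centre to 3√5:
(−5m − (−5))² = 45(m² + 1)
2m² + 5m + 2 = 0, so m = −2 or m = −1/2.
With m = −2: 2x + y = 15. With m = −1/2: x + 2y = 15.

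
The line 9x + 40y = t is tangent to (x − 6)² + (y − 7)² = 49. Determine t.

Tangency holds when the distance from the centre (6, 7) to the line equals the radius 7:
|9·6 + 40·7 − t| / √1681 = 7
|t − (334)| = 7·41, so t = 621 or t = 47.

t = 47 or t = 621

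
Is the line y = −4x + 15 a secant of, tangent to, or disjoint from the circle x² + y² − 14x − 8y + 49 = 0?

Centre (7, 4), r² = 16. Distance² from centre to line = (17)²/17 = 17.
Since d² > r², the line lies outside the circle.

disjoint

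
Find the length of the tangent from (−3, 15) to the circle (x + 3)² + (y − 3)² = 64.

4√5

The centre is (−3, 3) and r = 8. The square of the distance from P to the centre is 0 + 144 = 144.
The tangent meets the radius at right angles, so tangent² = |PO|² − r² = 144 − 64 = 80.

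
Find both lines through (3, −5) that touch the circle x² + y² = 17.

4x − y = 17 and x + 4y = −17

Let a tangent through (3, −5) have slope m. Its distance from (0, 0) must equal √17:
(−3m − (5))² = 17(m² + 1)
4m² − 15m − 4 = 0, so m = 4 or m = −1/4.
With m = 4: 4x − y = 17. With m = −1/4: x + 4y = −17.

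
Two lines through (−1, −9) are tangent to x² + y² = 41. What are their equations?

Let a tangent through (−1, −9) have slope m. Its distance from (0, 0) must equal √41:
[m·(1) − (9)]² = 41(m² + 1)
20m² + 9m − 20 = 0, so m = −5/4 or m = 4/5.
With m = −5/4: 5x + 4y = −41. With m = 4/5: 4x − 5y = 41.

5x + 4y = −41 and 4x − 5y = 41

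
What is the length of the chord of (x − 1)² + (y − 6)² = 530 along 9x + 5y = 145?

The distance from (1, 6) to the line is 106/√106, and r² = 530.
Half the chord is √(r² − d²) = √(424), so the full chord is 4√106.

4√106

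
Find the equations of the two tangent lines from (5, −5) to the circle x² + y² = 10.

3x + y = 10 and x + 3y = −10

Write the tangent as mx − y + (−5 − m·(5)) = 0 and set its distance from the centre to √10:
[m·(−5) − (5)]² = 10(m² + 1)
3m² + 10m + 3 = 0, so m = −3 or m = −1/3.
Through (5, −5) these give 3x + y = 10 and x + 3y = −10.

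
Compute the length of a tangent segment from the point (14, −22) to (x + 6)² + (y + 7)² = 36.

√589

Centre (−6, −7), r² = 36. |PO|² = (20)² + (−15)² = 625.
By the tangent–radius right angle, tangent length = √(|PO|² − r²) = √589.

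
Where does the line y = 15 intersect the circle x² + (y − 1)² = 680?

(−22, 15) and (22, 15)

From the line, y = 15. Substituting:
x² − 484 = 0
x = 22 or x = −22, giving (22, 15) and (−22, 15).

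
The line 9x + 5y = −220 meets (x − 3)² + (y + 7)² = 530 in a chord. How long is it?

2√106

Express y = (−220 − 9x)/5 and substitute into the circle:
106x² + 3180x + 21200 = 0  ⟹  x² + 30x + 200 = 0
x = −10 or x = −20, giving (−10, −26) and (−20, −8).
Chord length = distance between (−10, −26) and (−20, −8) = √424 = 2√106.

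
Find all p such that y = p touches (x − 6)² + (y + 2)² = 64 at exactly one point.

p = −10 or p = 6

The line touches the circle iff its distance from (6, −2) is 8:
|0·6 + 1·(−2) − p| / √1 = 8
|p − (−2)| = 8, so p = 6 or p = −10.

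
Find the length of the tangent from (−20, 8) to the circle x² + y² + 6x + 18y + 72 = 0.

With centre O = (−3, −9), |OP|² = 578 and r² = 18.
The tangent meets the radius at right angles, so tangent² = |PO|² − r² = 578 − 18 = 560.

4√35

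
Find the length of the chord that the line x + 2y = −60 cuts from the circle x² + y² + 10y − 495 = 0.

Express y = (−60 − x)/2 and substitute into the circle:
5x² + 100x + 420 = 0  ⟹  x² + 20x + 84 = 0
x = −6 or x = −14, giving (−6, −27) and (−14, −23).
Chord length = distance between (−6, −27) and (−14, −23) = √80 = 4√5.

4√5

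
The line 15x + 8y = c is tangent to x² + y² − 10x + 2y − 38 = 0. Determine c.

c = −69 or c = 203

Tangency holds when the distance from the centre (5, −1) to the line equals the radius 8:
|15·5 + 8·(−1) − c| / √289 = 8
|c − (67)| = 8·17, so c = 203 or c = −69.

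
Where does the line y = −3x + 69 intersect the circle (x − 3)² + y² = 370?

Substitute y = −3x + 69:
10x² − 420x + 4400 = 0  ⟹  x² − 42x + 440 = 0
x = 22 or x = 20, giving (22, 3) and (20, 9).

(20, 9) and (22, 3)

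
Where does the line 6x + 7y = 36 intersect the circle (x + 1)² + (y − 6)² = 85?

Substitute y = (36 − 6x)/7:
85x² + 170x − 4080 = 0  ⟹  x² + 2x − 48 = 0
x = 6 or x = −8, giving (6, 0) and (−8, 12).

(−8, 12) and (6, 0)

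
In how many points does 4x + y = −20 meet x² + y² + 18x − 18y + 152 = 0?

Substituting the line into the circle gives 17x² + 250x + 912 = 0.
Δ = 62500 − 62016 = 484.
Two real roots: the line is a secant.

2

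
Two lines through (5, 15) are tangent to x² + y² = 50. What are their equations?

A line y − (15) = m(x − (5)) is tangent when its distance from (0, 0) is 5√2:
(−5m − (−15))² = 50(m² + 1)
m² + 6m − 7 = 0, so m = 1 or m = −7.
Through (5, 15) these give x − y = −10 and 7x + y = 50.

x − y = −10 and 7x + y = 50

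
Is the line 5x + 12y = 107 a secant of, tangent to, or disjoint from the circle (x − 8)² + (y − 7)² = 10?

secant

Centre (8, 7), r² = 10. Distance² from centre to line = (17)²/169 = 289/169.
Since d² < r², the line cuts the circle twice.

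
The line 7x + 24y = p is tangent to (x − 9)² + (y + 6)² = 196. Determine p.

p = −431 or p = 269

For a tangent, require d(centre, line) = r = 14.
|7·9 + 24·(−6) − p| / √625 = 14
|p − (−81)| = 14·25, so p = 269 or p = −431.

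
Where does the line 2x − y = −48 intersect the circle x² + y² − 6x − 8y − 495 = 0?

(−19, 10) and (−15, 18)

Express y = 2x + 48 and substitute into the circle:
5x² + 170x + 1425 = 0  ⟹  x² + 34x + 285 = 0
x = −15 or x = −19, giving (−15, 18) and (−19, 10).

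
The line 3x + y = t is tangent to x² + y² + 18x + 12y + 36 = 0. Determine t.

t = −33 ± 9√10

For a tangent, require d(centre, line) = r = 9.
|3·(−9) + 1·(−6) − t| / √10 = 9
|t − (−33)| = 9√10.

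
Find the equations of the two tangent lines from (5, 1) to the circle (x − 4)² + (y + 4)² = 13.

3x + 2y = 17 and 2x − 3y = 7

A line y − (1) = m(x − (5)) is tangent when its distance from (4, −4) is √13:
(−1m − (−5))² = 13(m² + 1)
6m² + 5m − 6 = 0, so m = −3/2 or m = 2/3.
Through (5, 1) these give 3x + 2y = 17 and 2x − 3y = 7.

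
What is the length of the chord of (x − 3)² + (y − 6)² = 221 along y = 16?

22

From the line, y = 16. Substituting:
x² − 6x − 112 = 0
x = 14 or x = −8, giving (14, 16) and (−8, 16).
Chord length = distance between (14, 16) and (−8, 16) = √484 = 22.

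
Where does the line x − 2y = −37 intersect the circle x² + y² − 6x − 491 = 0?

From the line, y = (37 + x)/2. Substituting:
5x² + 50x − 595 = 0  ⟹  x² + 10x − 119 = 0
x = 7 or x = −17, giving (7, 22) and (−17, 10).

(−17, 10) and (7, 22)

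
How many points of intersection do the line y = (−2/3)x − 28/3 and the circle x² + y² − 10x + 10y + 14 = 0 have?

0

Substituting the line into the circle gives 13x² − 38x + 70 = 0.
Δ = 1444 − 3640 = −2196.
No real roots: the line does not meet the circle.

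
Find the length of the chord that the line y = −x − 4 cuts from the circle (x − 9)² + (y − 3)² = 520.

The distance from (9, 3) to the line is 16/√2, and r² = 520.
Half the chord is √(r² − d²) = √(392), so the full chord is 28√2.

28√2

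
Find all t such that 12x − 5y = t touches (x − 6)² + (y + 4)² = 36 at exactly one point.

t = 14 or t = 170

Tangency holds when the distance from the centre (6, −4) to the line equals the radius 6:
|12·6 − 5·(−4) − t| / √169 = 6
|t − (92)| = 6·13, so t = 170 or t = 14.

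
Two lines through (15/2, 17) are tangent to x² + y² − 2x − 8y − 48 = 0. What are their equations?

A line y − (17) = m(x − (15/2)) is tangent when its distance from (1, 4) is √65:
(−13/2m − (−13))² = 65(m² + 1)
7m² + 52m − 32 = 0, so m = −8 or m = 4/7.
With m = −8: 8x + y = 77. With m = 4/7: 4x − 7y = −89.

8x + y = 77 and 4x − 7y = −89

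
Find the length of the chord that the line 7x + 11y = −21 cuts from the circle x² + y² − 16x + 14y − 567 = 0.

4√170

Express y = (−21 − 7x)/11 and substitute into the circle:
170x² − 2720x − 71400 = 0  ⟹  x² − 16x − 420 = 0
x = 30 or x = −14, giving (30, −21) and (−14, 7).
|(30, −21) − (−14, 7)| = √((44)² + (−28)²) = 4√170.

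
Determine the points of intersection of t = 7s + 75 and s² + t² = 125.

From the line, t = 7s + 75. Substituting:
50s² + 1050s + 5500 = 0  ⟹  s² + 21s + 110 = 0
s = −10 or s = −11, giving (−10, 5) and (−11, −2).

(−11, −2) and (−10, 5)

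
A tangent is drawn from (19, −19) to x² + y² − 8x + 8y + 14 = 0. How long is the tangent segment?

12√3

The centre is (4, −4) and r = 3√2. The square of the distance from P to the centre is 225 + 225 = 450.
The tangent meets the radius at right angles, so tangent² = |PO|² − r² = 450 − 18 = 432.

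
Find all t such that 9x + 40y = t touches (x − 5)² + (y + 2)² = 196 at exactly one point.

t = −609 or t = 539

For a tangent, require d(centre, line) = r = 14.
|9·5 + 40·(−2) − t| / √1681 = 14
|t − (−35)| = 14·41, so t = 539 or t = −609.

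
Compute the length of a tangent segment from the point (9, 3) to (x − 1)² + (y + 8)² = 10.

5√7

The centre is (1, −8) and r = √10. The square of the distance from P to the centre is 64 + 121 = 185.
The tangent meets the radius at right angles, so tangent² = |PO|² − r² = 185 − 10 = 175.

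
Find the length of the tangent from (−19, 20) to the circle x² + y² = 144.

Centre (0, 0), r² = 144. |PO|² = (−19)² + (20)² = 761.
By the tangent–radius right angle, tangent length = √(|PO|² − r²) = √617.

√617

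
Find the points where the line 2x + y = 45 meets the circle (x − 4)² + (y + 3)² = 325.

From the line, y = −2x + 45. Substituting:
5x² − 200x + 1995 = 0  ⟹  x² − 40x + 399 = 0
x = 21 or x = 19, giving (21, 3) and (19, 7).

(19, 7) and (21, 3)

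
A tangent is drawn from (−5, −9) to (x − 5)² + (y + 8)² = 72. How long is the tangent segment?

With centre O = (5, −8), |OP|² = 101 and r² = 72.
By the tangent–radius right angle, tangent length = √(|PO|² − r²) = √29.

√29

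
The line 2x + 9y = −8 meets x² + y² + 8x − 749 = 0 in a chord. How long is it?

6√85

The distance from (−4, 0) to the line is 0/√85, and r² = 765.
Chord = 2√(r² − d²) = 2·√(765) = 6√85.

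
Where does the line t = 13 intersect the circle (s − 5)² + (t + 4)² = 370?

(−4, 13) and (14, 13)

Substitute t = 13:
s² − 10s − 56 = 0
s = 14 or s = −4, giving (14, 13) and (−4, 13).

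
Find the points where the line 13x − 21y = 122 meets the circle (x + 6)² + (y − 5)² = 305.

(−10, −12) and (11, 1)

Substitute y = (−122 + 13x)/21:
610x² − 610x − 67100 = 0  ⟹  x² − x − 110 = 0
x = 11 or x = −10, giving (11, 1) and (−10, −12).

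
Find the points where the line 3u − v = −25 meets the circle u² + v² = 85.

From the line, v = 3u + 25. Substituting:
10u² + 150u + 540 = 0  ⟹  u² + 15u + 54 = 0
u = −6 or u = −9, giving (−6, 7) and (−9, −2).

(−9, −2) and (−6, 7)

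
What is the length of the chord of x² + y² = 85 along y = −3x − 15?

5√10

The distance from (0, 0) to the line is 15/√10, and r² = 85.
Half the chord is √(r² − d²) = √(125/2), so the full chord is 5√10.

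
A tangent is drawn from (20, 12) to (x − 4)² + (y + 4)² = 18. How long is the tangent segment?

With centre O = (4, −4), |OP|² = 512 and r² = 18.
By the tangent–radius right angle, tangent length = √(|PO|² − r²) = √494.

√494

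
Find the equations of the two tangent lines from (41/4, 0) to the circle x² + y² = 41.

4x + 5y = 41 and 4x − 5y = 41

A line y − (0) = m(x − (41/4)) is tangent when its distance from (0, 0) is √41:
[m·(−41/4) − (0)]² = 41(m² + 1)
25m² − 16 = 0, so m = −4/5 or m = 4/5.
Through (41/4, 0) these give 4x + 5y = 41 and 4x − 5y = 41.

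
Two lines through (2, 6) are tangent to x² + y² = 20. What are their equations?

A line y − (6) = m(x − (2)) is tangent when its distance from (0, 0) is 2√5:
(−2m − (−6))² = 20(m² + 1)
2m² + 3m − 2 = 0, so m = −2 or m = 1/2.
Through (2, 6) these give 2x + y = 10 and x − 2y = −10.

2x + y = 10 and x − 2y = −10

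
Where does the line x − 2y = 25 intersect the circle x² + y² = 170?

(−1, −13) and (11, −7)

Substitute y = (−25 + x)/2:
5x² − 50x − 55 = 0  ⟹  x² − 10x − 11 = 0
x = 11 or x = −1, giving (11, −7) and (−1, −13).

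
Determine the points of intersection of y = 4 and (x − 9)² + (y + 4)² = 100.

From the line, y = 4. Substituting:
x² − 18x + 45 = 0
x = 15 or x = 3, giving (15, 4) and (3, 4).

(3, 4) and (15, 4)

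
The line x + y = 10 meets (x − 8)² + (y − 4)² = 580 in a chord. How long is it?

34√2

Express y = −x + 10 and substitute into the circle:
2x² − 28x − 480 = 0  ⟹  x² − 14x − 240 = 0
x = 24 or x = −10, giving (24, −14) and (−10, 20).
Chord length = distance between (24, −14) and (−10, 20) = √2312 = 34√2.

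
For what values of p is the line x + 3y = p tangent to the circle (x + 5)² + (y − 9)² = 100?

p = 22 ± 10√10

Tangency holds when the distance from the centre (−5, 9) to the line equals the radius 10:
|1·(−5) + 3·9 − p| / √10 = 10
|p − (22)| = 10√10.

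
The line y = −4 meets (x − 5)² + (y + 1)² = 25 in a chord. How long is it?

Substitute y = −4:
x² − 10x + 9 = 0
x = 9 or x = 1, giving (9, −4) and (1, −4).
|(9, −4) − (1, −4)| = √((8)² + (0)²) = 8.

8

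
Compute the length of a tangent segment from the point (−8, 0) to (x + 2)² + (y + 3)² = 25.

With centre O = (−2, −3), |OP|² = 45 and r² = 25.
The tangent meets the radius at right angles, so tangent² = |PO|² − r² = 45 − 25 = 20.

2√5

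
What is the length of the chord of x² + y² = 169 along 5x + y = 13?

Express y = −5x + 13 and substitute into the circle:
26x² − 130x = 0  ⟹  x² − 5x = 0
x = 5 or x = 0, giving (5, −12) and (0, 13).
Chord length = distance between (5, −12) and (0, 13) = √650 = 5√26.

5√26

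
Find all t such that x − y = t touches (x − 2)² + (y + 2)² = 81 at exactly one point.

t = 4 ± 9√2

For a tangent, require d(centre, line) = r = 9.
|1·2 − 1·(−2) − t| / √2 = 9
|t − (4)| = 9√2.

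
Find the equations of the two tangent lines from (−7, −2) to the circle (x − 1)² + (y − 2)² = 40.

Write the tangent as mx − y + (−2 − m·(−7)) = 0 and set its distance from the centre to 2√10:
(8m − (4))² = 40(m² + 1)
3m² − 8m − 3 = 0, so m = 3 or m = −1/3.
With m = 3: 3x − y = −19. With m = −1/3: x + 3y = −13.

3x − y = −19 and x + 3y = −13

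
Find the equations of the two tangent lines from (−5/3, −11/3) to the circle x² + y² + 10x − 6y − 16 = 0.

x − 7y = 24 and x − y = 2

Let a tangent through (−5/3, −11/3) have slope m. Its distance from (−5, 3) must equal 5√2:
(−10/3m − (20/3))² = 50(m² + 1)
7m² − 8m + 1 = 0, so m = 1/7 or m = 1.
Through (−5/3, −11/3) these give x − 7y = 24 and x − y = 2.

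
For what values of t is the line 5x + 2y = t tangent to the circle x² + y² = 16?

t = ±4√29

The line touches the circle iff its distance from (0, 0) is 4:
|5·0 + 2·0 − t| / √29 = 4
|t| = 4√29.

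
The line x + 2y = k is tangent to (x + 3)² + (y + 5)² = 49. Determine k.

For a tangent, require d(centre, line) = r = 7.
|1·(−3) + 2·(−5) − k| / √5 = 7
|k − (−13)| = 7√5.

k = −13 ± 7√5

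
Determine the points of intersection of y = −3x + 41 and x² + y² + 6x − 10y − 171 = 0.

(10, 11) and (11, 8)

From the line, y = −3x + 41. Substituting:
10x² − 210x + 1100 = 0  ⟹  x² − 21x + 110 = 0
x = 11 or x = 10, giving (11, 8) and (10, 11).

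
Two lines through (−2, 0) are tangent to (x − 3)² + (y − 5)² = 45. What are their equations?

Let a tangent through (−2, 0) have slope m. Its distance from (3, 5) must equal 3√5:
[m·(5) − (5)]² = 45(m² + 1)
2m² + 5m + 2 = 0, so m = −1/2 or m = −2.
Through (−2, 0) these give x + 2y = −2 and 2x + y = −4.

x + 2y = −2 and 2x + y = −4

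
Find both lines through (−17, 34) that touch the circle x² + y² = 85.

A line y − (34) = m(x − (−17)) is tangent when its distance from (0, 0) is √85:
(17m − (−34))² = 85(m² + 1)
12m² + 68m + 63 = 0, so m = −9/2 or m = −7/6.
With m = −9/2: 9x + 2y = −85. With m = −7/6: 7x + 6y = 85.

9x + 2y = −85 and 7x + 6y = 85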